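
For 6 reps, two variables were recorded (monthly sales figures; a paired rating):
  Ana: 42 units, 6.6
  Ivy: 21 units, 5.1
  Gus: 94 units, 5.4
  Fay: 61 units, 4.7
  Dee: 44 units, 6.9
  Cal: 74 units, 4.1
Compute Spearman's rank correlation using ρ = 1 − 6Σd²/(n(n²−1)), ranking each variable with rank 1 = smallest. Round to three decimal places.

-0.314

Ranks of variable 1: 2, 1, 6, 4, 3, 5
Ranks of variable 2: 5, 3, 4, 2, 6, 1
d = r₁ − r₂: -3, -2, 2, 2, -3, 4
d²: 9, 4, 4, 4, 9, 16; Σd² = 46
ρ = 1 − 6·46/(6·35) = 1 − 276/210 = -0.314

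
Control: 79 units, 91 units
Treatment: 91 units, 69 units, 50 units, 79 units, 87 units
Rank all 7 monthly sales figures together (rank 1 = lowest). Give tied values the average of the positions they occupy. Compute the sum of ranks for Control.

Sorted (ascending): 50, 69, 79, 79, 87, 91, 91
The 2 values of 79 occupy positions 3–4 → average rank (3+4)/2 = 3.5.
The 2 values of 91 occupy positions 6–7 → average rank (6+7)/2 = 6.5.
Control values → pooled ranks: 79→3.5, 91→6.5
Rank sum = 3.5 + 6.5 = 10

10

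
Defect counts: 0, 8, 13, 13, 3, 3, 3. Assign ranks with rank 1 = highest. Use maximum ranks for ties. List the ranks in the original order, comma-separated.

Sorted (descending): 13, 13, 8, 3, 3, 3, 0
The 2 values of 13 occupy positions 1–2 → each gets rank 2.
The 3 values of 3 occupy positions 4–6 → each gets rank 6.

7, 3, 2, 2, 6, 6, 6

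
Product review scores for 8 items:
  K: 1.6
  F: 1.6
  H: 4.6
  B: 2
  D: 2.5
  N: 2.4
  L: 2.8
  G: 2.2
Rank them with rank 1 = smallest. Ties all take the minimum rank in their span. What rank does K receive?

1

Sorted (ascending): 1.6, 1.6, 2, 2.2, 2.4, 2.5, 2.8, 4.6
The 2 values of 1.6 occupy positions 1–2 → each gets rank 1.
K has value 1.6 → rank 1.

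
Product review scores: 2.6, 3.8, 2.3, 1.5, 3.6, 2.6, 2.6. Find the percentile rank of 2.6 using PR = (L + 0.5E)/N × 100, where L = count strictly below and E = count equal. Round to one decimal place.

N = 7.
Strictly below 2.6: 2. Equal to 2.6: 3.
PR = (2 + 0.5·3)/7 × 100 = 50.0

50.0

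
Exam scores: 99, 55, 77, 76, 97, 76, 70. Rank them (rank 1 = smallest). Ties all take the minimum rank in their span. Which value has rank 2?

70

Sorted (ascending): 55, 70, 76, 76, 77, 97, 99
The 2 values of 76 occupy positions 3–4 → each gets rank 3.
Rank 2 → value 70.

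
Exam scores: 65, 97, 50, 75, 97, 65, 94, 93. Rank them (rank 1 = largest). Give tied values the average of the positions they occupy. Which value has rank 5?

75

Sorted (descending): 97, 97, 94, 93, 75, 65, 65, 50
The 2 values of 97 occupy positions 1–2 → average rank (1+2)/2 = 1.5.
The 2 values of 65 occupy positions 6–7 → average rank (6+7)/2 = 6.5.
Rank 5 → value 75.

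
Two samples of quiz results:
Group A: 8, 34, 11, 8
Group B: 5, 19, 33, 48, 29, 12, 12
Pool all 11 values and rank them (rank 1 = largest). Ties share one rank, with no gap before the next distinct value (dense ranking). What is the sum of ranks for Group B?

34

Sorted (descending): 48, 34, 33, 29, 19, 12, 12, 11, 8, 8, 5
The 2 values of 12 share dense rank 6.
The 2 values of 8 share dense rank 8.
Remaining distinct values take the next consecutive integers.
Group B values → pooled ranks: 5→9, 19→5, 33→3, 48→1, 29→4, 12→6, 12→6
Rank sum = 9 + 5 + 3 + 1 + 4 + 6 + 6 = 34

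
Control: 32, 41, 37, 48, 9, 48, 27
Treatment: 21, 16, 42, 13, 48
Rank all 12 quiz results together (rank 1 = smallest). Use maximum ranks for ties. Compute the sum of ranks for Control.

51

Sorted (ascending): 9, 13, 16, 21, 27, 32, 37, 41, 42, 48, 48, 48
The 3 values of 48 occupy positions 10–12 → each gets rank 12.
Control values → pooled ranks: 32→6, 41→8, 37→7, 48→12, 9→1, 48→12, 27→5
Rank sum = 6 + 8 + 7 + 12 + 1 + 12 + 5 = 51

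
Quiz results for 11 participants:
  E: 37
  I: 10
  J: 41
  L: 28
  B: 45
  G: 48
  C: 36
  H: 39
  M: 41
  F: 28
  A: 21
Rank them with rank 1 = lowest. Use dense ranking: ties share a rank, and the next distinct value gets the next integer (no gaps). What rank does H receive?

6

Sorted (ascending): 10, 21, 28, 28, 36, 37, 39, 41, 41, 45, 48
The 2 values of 28 share dense rank 3.
The 2 values of 41 share dense rank 7.
Remaining distinct values take the next consecutive integers.
H has value 39 → rank 6.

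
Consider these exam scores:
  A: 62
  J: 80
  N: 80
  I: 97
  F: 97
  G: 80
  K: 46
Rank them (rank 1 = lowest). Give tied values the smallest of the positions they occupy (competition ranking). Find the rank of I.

6

Sorted (ascending): 46, 62, 80, 80, 80, 97, 97
The 3 values of 80 occupy positions 3–5 → each gets rank 3.
The 2 values of 97 occupy positions 6–7 → each gets rank 6.
I has value 97 → rank 6.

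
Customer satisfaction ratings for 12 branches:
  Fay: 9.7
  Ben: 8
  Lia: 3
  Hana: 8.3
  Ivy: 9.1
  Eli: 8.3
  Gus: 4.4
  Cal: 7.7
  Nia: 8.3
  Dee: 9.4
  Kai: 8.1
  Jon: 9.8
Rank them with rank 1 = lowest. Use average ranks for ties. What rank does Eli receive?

7

Sorted (ascending): 3, 4.4, 7.7, 8, 8.1, 8.3, 8.3, 8.3, 9.1, 9.4, 9.7, 9.8
The 3 values of 8.3 occupy positions 6–8 → average rank 7.
Eli has value 8.3 → rank 7.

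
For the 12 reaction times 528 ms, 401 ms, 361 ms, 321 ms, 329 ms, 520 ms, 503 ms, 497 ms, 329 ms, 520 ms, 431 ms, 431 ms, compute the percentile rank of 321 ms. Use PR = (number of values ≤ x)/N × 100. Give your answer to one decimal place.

8.3

N = 12.
Strictly below 321: 0. Equal to 321: 1.
PR = 1/12 × 100 = 8.3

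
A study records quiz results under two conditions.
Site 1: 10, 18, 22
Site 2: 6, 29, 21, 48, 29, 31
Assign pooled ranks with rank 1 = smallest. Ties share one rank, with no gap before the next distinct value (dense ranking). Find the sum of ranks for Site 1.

10

Sorted (ascending): 6, 10, 18, 21, 22, 29, 29, 31, 48
The 2 values of 29 share dense rank 6.
Remaining distinct values take the next consecutive integers.
Site 1 values → pooled ranks: 10→2, 18→3, 22→5
Rank sum = 2 + 3 + 5 = 10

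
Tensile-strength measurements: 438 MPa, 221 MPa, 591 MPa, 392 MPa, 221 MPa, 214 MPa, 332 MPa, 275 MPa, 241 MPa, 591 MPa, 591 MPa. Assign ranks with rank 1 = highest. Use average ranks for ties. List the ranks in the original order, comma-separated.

Sorted (descending): 591, 591, 591, 438, 392, 332, 275, 241, 221, 221, 214
The 3 values of 591 occupy positions 1–3 → average rank 2.
The 2 values of 221 occupy positions 9–10 → average rank (9+10)/2 = 9.5.

4, 9.5, 2, 5, 9.5, 11, 6, 7, 8, 2, 2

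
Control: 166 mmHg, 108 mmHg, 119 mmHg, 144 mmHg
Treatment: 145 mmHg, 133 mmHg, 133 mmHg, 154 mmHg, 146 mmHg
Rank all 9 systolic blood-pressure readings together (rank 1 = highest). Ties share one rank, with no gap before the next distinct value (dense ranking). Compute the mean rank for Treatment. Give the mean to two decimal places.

4.20

Sorted (descending): 166, 154, 146, 145, 144, 133, 133, 119, 108
The 2 values of 133 share dense rank 6.
Remaining distinct values take the next consecutive integers.
Treatment values → pooled ranks: 145→4, 133→6, 133→6, 154→2, 146→3
Mean rank = (4 + 6 + 6 + 2 + 3) / 5 = 4.20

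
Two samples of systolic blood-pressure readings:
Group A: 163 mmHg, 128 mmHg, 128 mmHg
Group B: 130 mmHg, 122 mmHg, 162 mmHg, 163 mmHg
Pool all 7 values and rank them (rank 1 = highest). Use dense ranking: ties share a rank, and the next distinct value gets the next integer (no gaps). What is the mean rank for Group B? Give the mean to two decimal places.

2.75

Sorted (descending): 163, 163, 162, 130, 128, 128, 122
The 2 values of 163 share dense rank 1.
The 2 values of 128 share dense rank 4.
Remaining distinct values take the next consecutive integers.
Group B values → pooled ranks: 130→3, 122→5, 162→2, 163→1
Mean rank = (3 + 5 + 2 + 1) / 4 = 2.75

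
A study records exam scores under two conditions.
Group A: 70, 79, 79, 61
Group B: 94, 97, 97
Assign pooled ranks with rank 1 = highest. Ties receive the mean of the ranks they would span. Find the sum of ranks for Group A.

22

Sorted (descending): 97, 97, 94, 79, 79, 70, 61
The 2 values of 97 occupy positions 1–2 → average rank (1+2)/2 = 1.5.
The 2 values of 79 occupy positions 4–5 → average rank (4+5)/2 = 4.5.
Group A values → pooled ranks: 70→6, 79→4.5, 79→4.5, 61→7
Rank sum = 6 + 4.5 + 4.5 + 7 = 22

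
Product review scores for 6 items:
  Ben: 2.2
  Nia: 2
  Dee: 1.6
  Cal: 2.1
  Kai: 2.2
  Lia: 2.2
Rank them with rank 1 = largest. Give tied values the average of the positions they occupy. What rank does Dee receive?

6

Sorted (descending): 2.2, 2.2, 2.2, 2.1, 2, 1.6
The 3 values of 2.2 occupy positions 1–3 → average rank 2.
Dee has value 1.6 → rank 6.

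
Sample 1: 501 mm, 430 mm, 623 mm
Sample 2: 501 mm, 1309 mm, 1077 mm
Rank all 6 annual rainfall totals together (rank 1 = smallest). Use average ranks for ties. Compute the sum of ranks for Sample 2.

Sorted (ascending): 430, 501, 501, 623, 1077, 1309
The 2 values of 501 occupy positions 2–3 → average rank (2+3)/2 = 2.5.
Sample 2 values → pooled ranks: 501→2.5, 1309→6, 1077→5
Rank sum = 2.5 + 6 + 5 = 13.5

13.5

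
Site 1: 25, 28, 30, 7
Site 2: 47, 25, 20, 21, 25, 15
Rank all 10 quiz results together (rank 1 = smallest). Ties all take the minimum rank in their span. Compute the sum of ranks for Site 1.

23

Sorted (ascending): 7, 15, 20, 21, 25, 25, 25, 28, 30, 47
The 3 values of 25 occupy positions 5–7 → each gets rank 5.
Site 1 values → pooled ranks: 25→5, 28→8, 30→9, 7→1
Rank sum = 5 + 8 + 9 + 1 = 23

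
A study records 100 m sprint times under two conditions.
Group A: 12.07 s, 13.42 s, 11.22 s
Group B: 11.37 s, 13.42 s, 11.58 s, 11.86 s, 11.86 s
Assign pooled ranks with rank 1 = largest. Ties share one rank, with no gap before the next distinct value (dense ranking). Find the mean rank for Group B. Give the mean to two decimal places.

Sorted (descending): 13.42, 13.42, 12.07, 11.86, 11.86, 11.58, 11.37, 11.22
The 2 values of 13.42 share dense rank 1.
The 2 values of 11.86 share dense rank 3.
Remaining distinct values take the next consecutive integers.
Group B values → pooled ranks: 11.37→5, 13.42→1, 11.58→4, 11.86→3, 11.86→3
Mean rank = (5 + 1 + 4 + 3 + 3) / 5 = 3.20

3.20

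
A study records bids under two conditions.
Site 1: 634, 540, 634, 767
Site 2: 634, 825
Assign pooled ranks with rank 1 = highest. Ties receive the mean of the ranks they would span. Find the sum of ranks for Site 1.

16

Sorted (descending): 825, 767, 634, 634, 634, 540
The 3 values of 634 occupy positions 3–5 → average rank 4.
Site 1 values → pooled ranks: 634→4, 540→6, 634→4, 767→2
Rank sum = 4 + 6 + 4 + 2 = 16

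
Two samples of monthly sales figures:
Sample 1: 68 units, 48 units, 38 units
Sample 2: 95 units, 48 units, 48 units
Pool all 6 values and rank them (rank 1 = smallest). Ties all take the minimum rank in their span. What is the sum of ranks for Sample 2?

Sorted (ascending): 38, 48, 48, 48, 68, 95
The 3 values of 48 occupy positions 2–4 → each gets rank 2.
Sample 2 values → pooled ranks: 95→6, 48→2, 48→2
Rank sum = 6 + 2 + 2 = 10

10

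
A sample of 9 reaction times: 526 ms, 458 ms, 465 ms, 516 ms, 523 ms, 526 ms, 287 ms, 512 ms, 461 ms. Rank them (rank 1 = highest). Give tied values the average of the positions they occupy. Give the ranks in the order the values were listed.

1.5, 8, 6, 4, 3, 1.5, 9, 5, 7

Sorted (descending): 526, 526, 523, 516, 512, 465, 461, 458, 287
The 2 values of 526 occupy positions 1–2 → average rank (1+2)/2 = 1.5.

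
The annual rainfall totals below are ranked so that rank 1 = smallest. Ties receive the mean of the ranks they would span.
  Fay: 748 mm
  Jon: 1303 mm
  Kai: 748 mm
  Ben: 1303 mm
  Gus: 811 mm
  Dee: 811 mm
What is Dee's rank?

Sorted (ascending): 748, 748, 811, 811, 1303, 1303
The 2 values of 748 occupy positions 1–2 → average rank (1+2)/2 = 1.5.
The 2 values of 811 occupy positions 3–4 → average rank (3+4)/2 = 3.5.
The 2 values of 1303 occupy positions 5–6 → average rank (5+6)/2 = 5.5.
Dee has value 811 mm → rank 3.5.

3.5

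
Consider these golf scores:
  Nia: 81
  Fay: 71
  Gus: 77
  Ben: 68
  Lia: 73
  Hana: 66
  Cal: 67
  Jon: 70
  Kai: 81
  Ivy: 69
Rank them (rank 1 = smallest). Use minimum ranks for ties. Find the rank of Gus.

8

Sorted (ascending): 66, 67, 68, 69, 70, 71, 73, 77, 81, 81
The 2 values of 81 occupy positions 9–10 → each gets rank 9.
Gus has value 77 → rank 8.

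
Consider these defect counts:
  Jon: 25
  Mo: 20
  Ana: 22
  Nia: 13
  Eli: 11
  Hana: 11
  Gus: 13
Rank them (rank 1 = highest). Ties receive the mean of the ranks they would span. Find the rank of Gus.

4.5

Sorted (descending): 25, 22, 20, 13, 13, 11, 11
The 2 values of 13 occupy positions 4–5 → average rank (4+5)/2 = 4.5.
The 2 values of 11 occupy positions 6–7 → average rank (6+7)/2 = 6.5.
Gus has value 13 → rank 4.5.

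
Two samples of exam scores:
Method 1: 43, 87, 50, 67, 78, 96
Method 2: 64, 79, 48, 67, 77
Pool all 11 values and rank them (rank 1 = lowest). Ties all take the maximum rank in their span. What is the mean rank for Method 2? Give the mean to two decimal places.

5.60

Sorted (ascending): 43, 48, 50, 64, 67, 67, 77, 78, 79, 87, 96
The 2 values of 67 occupy positions 5–6 → each gets rank 6.
Method 2 values → pooled ranks: 64→4, 79→9, 48→2, 67→6, 77→7
Mean rank = (4 + 9 + 2 + 6 + 7) / 5 = 5.60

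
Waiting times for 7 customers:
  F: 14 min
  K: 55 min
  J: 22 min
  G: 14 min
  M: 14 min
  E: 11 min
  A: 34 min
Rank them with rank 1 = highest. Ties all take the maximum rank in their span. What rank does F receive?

6

Sorted (descending): 55, 34, 22, 14, 14, 14, 11
The 3 values of 14 occupy positions 4–6 → each gets rank 6.
F has value 14 min → rank 6.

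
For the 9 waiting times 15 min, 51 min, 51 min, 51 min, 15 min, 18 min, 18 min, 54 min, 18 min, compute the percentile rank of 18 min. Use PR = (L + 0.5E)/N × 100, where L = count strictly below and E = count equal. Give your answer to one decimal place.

N = 9.
Strictly below 18: 2. Equal to 18: 3.
PR = (2 + 0.5·3)/9 × 100 = 38.9

38.9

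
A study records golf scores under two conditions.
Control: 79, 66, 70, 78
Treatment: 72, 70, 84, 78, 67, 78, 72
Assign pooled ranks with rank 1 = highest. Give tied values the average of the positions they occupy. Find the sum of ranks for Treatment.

Sorted (descending): 84, 79, 78, 78, 78, 72, 72, 70, 70, 67, 66
The 3 values of 78 occupy positions 3–5 → average rank 4.
The 2 values of 72 occupy positions 6–7 → average rank (6+7)/2 = 6.5.
The 2 values of 70 occupy positions 8–9 → average rank (8+9)/2 = 8.5.
Treatment values → pooled ranks: 72→6.5, 70→8.5, 84→1, 78→4, 67→10, 78→4, 72→6.5
Rank sum = 6.5 + 8.5 + 1 + 4 + 10 + 4 + 6.5 = 40.5

40.5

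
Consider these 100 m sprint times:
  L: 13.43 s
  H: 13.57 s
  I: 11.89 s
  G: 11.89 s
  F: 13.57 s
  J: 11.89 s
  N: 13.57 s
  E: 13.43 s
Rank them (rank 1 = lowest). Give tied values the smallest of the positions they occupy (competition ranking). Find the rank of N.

Sorted (ascending): 11.89, 11.89, 11.89, 13.43, 13.43, 13.57, 13.57, 13.57
The 3 values of 11.89 occupy positions 1–3 → each gets rank 1.
The 2 values of 13.43 occupy positions 4–5 → each gets rank 4.
The 3 values of 13.57 occupy positions 6–8 → each gets rank 6.
N has value 13.57 s → rank 6.

6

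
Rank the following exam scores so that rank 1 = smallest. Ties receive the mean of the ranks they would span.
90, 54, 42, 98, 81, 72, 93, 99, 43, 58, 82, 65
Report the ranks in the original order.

Sorted (ascending): 42, 43, 54, 58, 65, 72, 81, 82, 90, 93, 98, 99
No ties — each value takes its position as its rank.

9, 3, 1, 11, 7, 6, 10, 12, 2, 4, 8, 5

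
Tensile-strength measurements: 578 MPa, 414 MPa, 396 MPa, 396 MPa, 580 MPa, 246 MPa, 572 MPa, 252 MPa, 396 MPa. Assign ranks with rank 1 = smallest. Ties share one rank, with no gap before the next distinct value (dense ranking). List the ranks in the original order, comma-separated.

Sorted (ascending): 246, 252, 396, 396, 396, 414, 572, 578, 580
The 3 values of 396 share dense rank 3.
Remaining distinct values take the next consecutive integers.

6, 4, 3, 3, 7, 1, 5, 2, 3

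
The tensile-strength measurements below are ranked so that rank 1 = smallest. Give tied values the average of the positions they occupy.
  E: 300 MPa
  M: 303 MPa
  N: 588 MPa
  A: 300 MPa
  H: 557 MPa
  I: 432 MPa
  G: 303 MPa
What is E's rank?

Sorted (ascending): 300, 300, 303, 303, 432, 557, 588
The 2 values of 300 occupy positions 1–2 → average rank (1+2)/2 = 1.5.
The 2 values of 303 occupy positions 3–4 → average rank (3+4)/2 = 3.5.
E has value 300 MPa → rank 1.5.

1.5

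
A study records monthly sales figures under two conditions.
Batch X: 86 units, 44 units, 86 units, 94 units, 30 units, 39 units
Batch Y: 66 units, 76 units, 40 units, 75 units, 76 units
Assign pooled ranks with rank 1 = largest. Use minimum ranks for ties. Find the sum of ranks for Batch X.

Sorted (descending): 94, 86, 86, 76, 76, 75, 66, 44, 40, 39, 30
The 2 values of 86 occupy positions 2–3 → each gets rank 2.
The 2 values of 76 occupy positions 4–5 → each gets rank 4.
Batch X values → pooled ranks: 86→2, 44→8, 86→2, 94→1, 30→11, 39→10
Rank sum = 2 + 8 + 2 + 1 + 11 + 10 = 34

34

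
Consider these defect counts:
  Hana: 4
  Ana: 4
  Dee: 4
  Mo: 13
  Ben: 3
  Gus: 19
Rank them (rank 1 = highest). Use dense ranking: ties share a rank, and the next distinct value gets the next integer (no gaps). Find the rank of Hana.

Sorted (descending): 19, 13, 4, 4, 4, 3
The 3 values of 4 share dense rank 3.
Remaining distinct values take the next consecutive integers.
Hana has value 4 → rank 3.

3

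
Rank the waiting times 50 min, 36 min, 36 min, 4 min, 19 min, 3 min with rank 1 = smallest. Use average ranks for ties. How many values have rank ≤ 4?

Sorted (ascending): 3, 4, 19, 36, 36, 50
The 2 values of 36 occupy positions 4–5 → average rank (4+5)/2 = 4.5.
Ranks ≤ 4: {1, 2, 3} → 3 values.

3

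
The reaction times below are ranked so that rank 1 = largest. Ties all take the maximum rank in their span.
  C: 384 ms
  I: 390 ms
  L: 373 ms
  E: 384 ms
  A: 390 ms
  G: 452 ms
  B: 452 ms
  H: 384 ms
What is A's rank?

Sorted (descending): 452, 452, 390, 390, 384, 384, 384, 373
The 2 values of 452 occupy positions 1–2 → each gets rank 2.
The 2 values of 390 occupy positions 3–4 → each gets rank 4.
The 3 values of 384 occupy positions 5–7 → each gets rank 7.
A has value 390 ms → rank 4.

4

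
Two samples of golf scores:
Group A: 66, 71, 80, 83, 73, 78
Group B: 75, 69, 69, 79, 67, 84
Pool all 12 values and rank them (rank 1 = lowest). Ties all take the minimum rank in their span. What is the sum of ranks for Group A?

Sorted (ascending): 66, 67, 69, 69, 71, 73, 75, 78, 79, 80, 83, 84
The 2 values of 69 occupy positions 3–4 → each gets rank 3.
Group A values → pooled ranks: 66→1, 71→5, 80→10, 83→11, 73→6, 78→8
Rank sum = 1 + 5 + 10 + 11 + 6 + 8 = 41

41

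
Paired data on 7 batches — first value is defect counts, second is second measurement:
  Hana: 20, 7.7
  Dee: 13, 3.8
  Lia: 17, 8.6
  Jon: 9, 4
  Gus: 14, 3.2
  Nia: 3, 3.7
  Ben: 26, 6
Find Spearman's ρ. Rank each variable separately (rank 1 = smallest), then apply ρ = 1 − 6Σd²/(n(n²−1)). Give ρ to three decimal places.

Ranks of variable 1: 6, 3, 5, 2, 4, 1, 7
Ranks of variable 2: 6, 3, 7, 4, 1, 2, 5
d = r₁ − r₂: 0, 0, -2, -2, 3, -1, 2
d²: 0, 0, 4, 4, 9, 1, 4; Σd² = 22
ρ = 1 − 6·22/(7·48) = 1 − 132/336 = 0.607

0.607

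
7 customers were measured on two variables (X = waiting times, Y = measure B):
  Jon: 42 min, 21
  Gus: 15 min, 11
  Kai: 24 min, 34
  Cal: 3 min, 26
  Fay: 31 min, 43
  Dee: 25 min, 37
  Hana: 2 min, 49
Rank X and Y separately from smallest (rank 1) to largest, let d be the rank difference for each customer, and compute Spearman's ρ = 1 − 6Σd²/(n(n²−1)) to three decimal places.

Ranks of variable 1: 7, 3, 4, 2, 6, 5, 1
Ranks of variable 2: 2, 1, 4, 3, 6, 5, 7
d = r₁ − r₂: 5, 2, 0, -1, 0, 0, -6
d²: 25, 4, 0, 1, 0, 0, 36; Σd² = 66
ρ = 1 − 6·66/(7·48) = 1 − 396/336 = -0.179

-0.179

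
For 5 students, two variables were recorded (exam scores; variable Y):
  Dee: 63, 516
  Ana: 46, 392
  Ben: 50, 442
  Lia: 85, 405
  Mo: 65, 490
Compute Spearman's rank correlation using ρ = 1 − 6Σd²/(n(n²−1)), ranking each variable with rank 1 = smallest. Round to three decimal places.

0.300

Ranks of variable 1: 3, 1, 2, 5, 4
Ranks of variable 2: 5, 1, 3, 2, 4
d = r₁ − r₂: -2, 0, -1, 3, 0
d²: 4, 0, 1, 9, 0; Σd² = 14
ρ = 1 − 6·14/(5·24) = 1 − 84/120 = 0.300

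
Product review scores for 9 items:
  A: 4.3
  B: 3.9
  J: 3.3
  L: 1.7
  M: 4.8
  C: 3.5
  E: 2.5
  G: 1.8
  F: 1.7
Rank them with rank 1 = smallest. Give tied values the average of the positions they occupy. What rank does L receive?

Sorted (ascending): 1.7, 1.7, 1.8, 2.5, 3.3, 3.5, 3.9, 4.3, 4.8
The 2 values of 1.7 occupy positions 1–2 → average rank (1+2)/2 = 1.5.
L has value 1.7 → rank 1.5.

1.5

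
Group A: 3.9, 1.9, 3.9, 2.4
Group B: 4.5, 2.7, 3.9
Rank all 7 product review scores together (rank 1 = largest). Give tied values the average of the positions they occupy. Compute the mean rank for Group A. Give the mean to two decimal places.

Sorted (descending): 4.5, 3.9, 3.9, 3.9, 2.7, 2.4, 1.9
The 3 values of 3.9 occupy positions 2–4 → average rank 3.
Group A values → pooled ranks: 3.9→3, 1.9→7, 3.9→3, 2.4→6
Mean rank = (3 + 7 + 3 + 6) / 4 = 4.75

4.75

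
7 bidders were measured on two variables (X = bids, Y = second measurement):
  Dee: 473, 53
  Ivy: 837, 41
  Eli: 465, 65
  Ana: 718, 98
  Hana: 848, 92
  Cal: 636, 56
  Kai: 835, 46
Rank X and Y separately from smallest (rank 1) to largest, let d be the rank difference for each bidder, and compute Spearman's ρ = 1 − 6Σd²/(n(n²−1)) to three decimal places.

-0.107

Ranks of variable 1: 2, 6, 1, 4, 7, 3, 5
Ranks of variable 2: 3, 1, 5, 7, 6, 4, 2
d = r₁ − r₂: -1, 5, -4, -3, 1, -1, 3
d²: 1, 25, 16, 9, 1, 1, 9; Σd² = 62
ρ = 1 − 6·62/(7·48) = 1 − 372/336 = -0.107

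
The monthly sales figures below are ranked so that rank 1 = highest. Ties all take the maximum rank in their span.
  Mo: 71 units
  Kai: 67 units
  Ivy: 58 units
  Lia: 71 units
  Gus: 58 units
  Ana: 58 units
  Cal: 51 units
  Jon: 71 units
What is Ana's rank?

Sorted (descending): 71, 71, 71, 67, 58, 58, 58, 51
The 3 values of 71 occupy positions 1–3 → each gets rank 3.
The 3 values of 58 occupy positions 5–7 → each gets rank 7.
Ana has value 58 units → rank 7.

7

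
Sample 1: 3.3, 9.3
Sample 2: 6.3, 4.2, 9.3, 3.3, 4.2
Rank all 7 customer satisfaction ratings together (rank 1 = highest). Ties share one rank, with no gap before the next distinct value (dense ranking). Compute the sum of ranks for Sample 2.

Sorted (descending): 9.3, 9.3, 6.3, 4.2, 4.2, 3.3, 3.3
The 2 values of 9.3 share dense rank 1.
The 2 values of 4.2 share dense rank 3.
The 2 values of 3.3 share dense rank 4.
Remaining distinct values take the next consecutive integers.
Sample 2 values → pooled ranks: 6.3→2, 4.2→3, 9.3→1, 3.3→4, 4.2→3
Rank sum = 2 + 3 + 1 + 4 + 3 = 13

13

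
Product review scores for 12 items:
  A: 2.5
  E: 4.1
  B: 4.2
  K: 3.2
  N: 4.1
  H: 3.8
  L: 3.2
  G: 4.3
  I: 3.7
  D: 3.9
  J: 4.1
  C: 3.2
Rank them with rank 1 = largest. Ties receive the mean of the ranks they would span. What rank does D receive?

6

Sorted (descending): 4.3, 4.2, 4.1, 4.1, 4.1, 3.9, 3.8, 3.7, 3.2, 3.2, 3.2, 2.5
The 3 values of 4.1 occupy positions 3–5 → average rank 4.
The 3 values of 3.2 occupy positions 9–11 → average rank 10.
D has value 3.9 → rank 6.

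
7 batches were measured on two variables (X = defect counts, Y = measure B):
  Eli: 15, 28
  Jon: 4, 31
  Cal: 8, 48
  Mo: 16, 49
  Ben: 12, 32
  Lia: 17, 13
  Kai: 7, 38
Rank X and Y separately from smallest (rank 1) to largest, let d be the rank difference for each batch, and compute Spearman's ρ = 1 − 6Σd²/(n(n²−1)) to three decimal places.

Ranks of variable 1: 5, 1, 3, 6, 4, 7, 2
Ranks of variable 2: 2, 3, 6, 7, 4, 1, 5
d = r₁ − r₂: 3, -2, -3, -1, 0, 6, -3
d²: 9, 4, 9, 1, 0, 36, 9; Σd² = 68
ρ = 1 − 6·68/(7·48) = 1 − 408/336 = -0.214

-0.214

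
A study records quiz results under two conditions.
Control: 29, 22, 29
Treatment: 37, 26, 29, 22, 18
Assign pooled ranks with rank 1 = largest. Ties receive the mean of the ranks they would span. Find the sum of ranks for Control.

Sorted (descending): 37, 29, 29, 29, 26, 22, 22, 18
The 3 values of 29 occupy positions 2–4 → average rank 3.
The 2 values of 22 occupy positions 6–7 → average rank (6+7)/2 = 6.5.
Control values → pooled ranks: 29→3, 22→6.5, 29→3
Rank sum = 3 + 6.5 + 3 = 12.5

12.5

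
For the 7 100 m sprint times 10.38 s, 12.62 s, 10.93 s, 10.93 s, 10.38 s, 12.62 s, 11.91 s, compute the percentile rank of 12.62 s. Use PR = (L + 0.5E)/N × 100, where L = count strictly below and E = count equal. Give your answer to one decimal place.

N = 7.
Strictly below 12.62: 5. Equal to 12.62: 2.
PR = (5 + 0.5·2)/7 × 100 = 85.7

85.7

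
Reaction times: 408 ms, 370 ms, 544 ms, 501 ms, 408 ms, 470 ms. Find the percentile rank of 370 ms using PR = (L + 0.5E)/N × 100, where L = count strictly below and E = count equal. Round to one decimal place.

8.3

N = 6.
Strictly below 370: 0. Equal to 370: 1.
PR = (0 + 0.5·1)/6 × 100 = 8.3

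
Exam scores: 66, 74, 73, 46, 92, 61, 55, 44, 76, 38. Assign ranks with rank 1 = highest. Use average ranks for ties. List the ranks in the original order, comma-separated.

Sorted (descending): 92, 76, 74, 73, 66, 61, 55, 46, 44, 38
No ties — each value takes its position as its rank.

5, 3, 4, 8, 1, 6, 7, 9, 2, 10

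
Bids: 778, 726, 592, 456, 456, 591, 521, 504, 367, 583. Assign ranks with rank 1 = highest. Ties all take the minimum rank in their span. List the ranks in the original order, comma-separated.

1, 2, 3, 8, 8, 4, 6, 7, 10, 5

Sorted (descending): 778, 726, 592, 591, 583, 521, 504, 456, 456, 367
The 2 values of 456 occupy positions 8–9 → each gets rank 8.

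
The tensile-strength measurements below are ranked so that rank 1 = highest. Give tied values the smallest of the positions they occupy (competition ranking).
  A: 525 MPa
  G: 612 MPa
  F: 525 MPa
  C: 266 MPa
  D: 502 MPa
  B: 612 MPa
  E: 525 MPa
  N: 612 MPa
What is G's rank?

1

Sorted (descending): 612, 612, 612, 525, 525, 525, 502, 266
The 3 values of 612 occupy positions 1–3 → each gets rank 1.
The 3 values of 525 occupy positions 4–6 → each gets rank 4.
G has value 612 MPa → rank 1.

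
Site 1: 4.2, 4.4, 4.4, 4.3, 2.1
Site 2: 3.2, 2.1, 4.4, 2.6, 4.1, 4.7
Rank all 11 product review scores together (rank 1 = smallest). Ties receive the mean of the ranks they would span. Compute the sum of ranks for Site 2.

Sorted (ascending): 2.1, 2.1, 2.6, 3.2, 4.1, 4.2, 4.3, 4.4, 4.4, 4.4, 4.7
The 2 values of 2.1 occupy positions 1–2 → average rank (1+2)/2 = 1.5.
The 3 values of 4.4 occupy positions 8–10 → average rank 9.
Site 2 values → pooled ranks: 3.2→4, 2.1→1.5, 4.4→9, 2.6→3, 4.1→5, 4.7→11
Rank sum = 4 + 1.5 + 9 + 3 + 5 + 11 = 33.5

33.5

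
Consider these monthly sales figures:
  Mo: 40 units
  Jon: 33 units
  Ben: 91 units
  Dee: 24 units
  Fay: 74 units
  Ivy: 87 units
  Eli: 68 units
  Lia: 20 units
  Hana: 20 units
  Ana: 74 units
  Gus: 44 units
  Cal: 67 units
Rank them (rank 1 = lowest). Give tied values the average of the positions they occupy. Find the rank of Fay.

9.5

Sorted (ascending): 20, 20, 24, 33, 40, 44, 67, 68, 74, 74, 87, 91
The 2 values of 20 occupy positions 1–2 → average rank (1+2)/2 = 1.5.
The 2 values of 74 occupy positions 9–10 → average rank (9+10)/2 = 9.5.
Fay has value 74 units → rank 9.5.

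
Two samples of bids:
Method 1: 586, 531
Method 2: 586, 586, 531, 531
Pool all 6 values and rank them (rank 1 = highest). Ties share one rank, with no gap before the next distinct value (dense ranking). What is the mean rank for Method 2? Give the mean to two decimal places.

1.50

Sorted (descending): 586, 586, 586, 531, 531, 531
The 3 values of 586 share dense rank 1.
The 3 values of 531 share dense rank 2.
Method 2 values → pooled ranks: 586→1, 586→1, 531→2, 531→2
Mean rank = (1 + 1 + 2 + 2) / 4 = 1.50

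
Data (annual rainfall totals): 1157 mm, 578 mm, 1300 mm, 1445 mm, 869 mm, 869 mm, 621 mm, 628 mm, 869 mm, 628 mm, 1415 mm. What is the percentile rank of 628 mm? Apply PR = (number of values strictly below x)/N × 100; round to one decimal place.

18.2

N = 11.
Strictly below 628: 2. Equal to 628: 2.
PR = 2/11 × 100 = 18.2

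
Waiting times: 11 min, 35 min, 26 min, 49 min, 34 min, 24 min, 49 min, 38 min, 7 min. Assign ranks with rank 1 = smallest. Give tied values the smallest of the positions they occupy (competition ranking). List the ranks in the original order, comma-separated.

Sorted (ascending): 7, 11, 24, 26, 34, 35, 38, 49, 49
The 2 values of 49 occupy positions 8–9 → each gets rank 8.

2, 6, 4, 8, 5, 3, 8, 7, 1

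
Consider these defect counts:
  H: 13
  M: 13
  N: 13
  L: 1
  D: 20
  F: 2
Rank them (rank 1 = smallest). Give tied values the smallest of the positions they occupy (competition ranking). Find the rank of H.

3

Sorted (ascending): 1, 2, 13, 13, 13, 20
The 3 values of 13 occupy positions 3–5 → each gets rank 3.
H has value 13 → rank 3.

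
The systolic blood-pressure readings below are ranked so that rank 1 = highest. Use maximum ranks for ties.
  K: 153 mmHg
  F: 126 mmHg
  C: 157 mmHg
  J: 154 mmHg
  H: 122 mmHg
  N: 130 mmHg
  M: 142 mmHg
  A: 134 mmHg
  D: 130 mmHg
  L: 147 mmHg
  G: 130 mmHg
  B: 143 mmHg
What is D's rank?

10

Sorted (descending): 157, 154, 153, 147, 143, 142, 134, 130, 130, 130, 126, 122
The 3 values of 130 occupy positions 8–10 → each gets rank 10.
D has value 130 mmHg → rank 10.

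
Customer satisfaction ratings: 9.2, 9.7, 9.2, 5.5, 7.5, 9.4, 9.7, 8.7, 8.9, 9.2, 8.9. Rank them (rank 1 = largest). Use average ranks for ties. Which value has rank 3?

Sorted (descending): 9.7, 9.7, 9.4, 9.2, 9.2, 9.2, 8.9, 8.9, 8.7, 7.5, 5.5
The 2 values of 9.7 occupy positions 1–2 → average rank (1+2)/2 = 1.5.
The 3 values of 9.2 occupy positions 4–6 → average rank 5.
The 2 values of 8.9 occupy positions 7–8 → average rank (7+8)/2 = 7.5.
Rank 3 → value 9.4.

9.4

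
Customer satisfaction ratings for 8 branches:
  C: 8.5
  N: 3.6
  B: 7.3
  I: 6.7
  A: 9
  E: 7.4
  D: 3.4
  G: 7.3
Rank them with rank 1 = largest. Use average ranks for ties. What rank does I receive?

Sorted (descending): 9, 8.5, 7.4, 7.3, 7.3, 6.7, 3.6, 3.4
The 2 values of 7.3 occupy positions 4–5 → average rank (4+5)/2 = 4.5.
I has value 6.7 → rank 6.

6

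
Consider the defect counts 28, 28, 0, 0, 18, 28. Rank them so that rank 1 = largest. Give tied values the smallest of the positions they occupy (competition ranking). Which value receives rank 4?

Sorted (descending): 28, 28, 28, 18, 0, 0
The 3 values of 28 occupy positions 1–3 → each gets rank 1.
The 2 values of 0 occupy positions 5–6 → each gets rank 5.
Rank 4 → value 18.

18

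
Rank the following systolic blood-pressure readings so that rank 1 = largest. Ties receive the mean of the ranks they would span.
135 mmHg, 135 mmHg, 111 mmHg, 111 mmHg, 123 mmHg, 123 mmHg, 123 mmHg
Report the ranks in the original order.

Sorted (descending): 135, 135, 123, 123, 123, 111, 111
The 2 values of 135 occupy positions 1–2 → average rank (1+2)/2 = 1.5.
The 3 values of 123 occupy positions 3–5 → average rank 4.
The 2 values of 111 occupy positions 6–7 → average rank (6+7)/2 = 6.5.

1.5, 1.5, 6.5, 6.5, 4, 4, 4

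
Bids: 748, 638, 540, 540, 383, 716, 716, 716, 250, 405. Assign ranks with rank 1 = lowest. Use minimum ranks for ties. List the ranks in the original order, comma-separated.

10, 6, 4, 4, 2, 7, 7, 7, 1, 3

Sorted (ascending): 250, 383, 405, 540, 540, 638, 716, 716, 716, 748
The 2 values of 540 occupy positions 4–5 → each gets rank 4.
The 3 values of 716 occupy positions 7–9 → each gets rank 7.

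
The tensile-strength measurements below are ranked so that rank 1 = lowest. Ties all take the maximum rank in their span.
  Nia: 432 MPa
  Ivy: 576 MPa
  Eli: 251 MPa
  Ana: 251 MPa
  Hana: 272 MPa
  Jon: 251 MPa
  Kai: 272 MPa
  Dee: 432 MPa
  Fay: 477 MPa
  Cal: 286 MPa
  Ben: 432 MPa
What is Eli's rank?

Sorted (ascending): 251, 251, 251, 272, 272, 286, 432, 432, 432, 477, 576
The 3 values of 251 occupy positions 1–3 → each gets rank 3.
The 2 values of 272 occupy positions 4–5 → each gets rank 5.
The 3 values of 432 occupy positions 7–9 → each gets rank 9.
Eli has value 251 MPa → rank 3.

3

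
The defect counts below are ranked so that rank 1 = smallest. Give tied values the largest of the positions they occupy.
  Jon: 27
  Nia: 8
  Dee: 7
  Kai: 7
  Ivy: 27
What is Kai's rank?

Sorted (ascending): 7, 7, 8, 27, 27
The 2 values of 7 occupy positions 1–2 → each gets rank 2.
The 2 values of 27 occupy positions 4–5 → each gets rank 5.
Kai has value 7 → rank 2.

2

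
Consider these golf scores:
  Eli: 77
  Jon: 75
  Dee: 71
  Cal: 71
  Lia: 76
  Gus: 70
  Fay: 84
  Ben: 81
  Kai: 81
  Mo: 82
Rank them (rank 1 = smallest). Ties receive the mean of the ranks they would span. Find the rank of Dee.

Sorted (ascending): 70, 71, 71, 75, 76, 77, 81, 81, 82, 84
The 2 values of 71 occupy positions 2–3 → average rank (2+3)/2 = 2.5.
The 2 values of 81 occupy positions 7–8 → average rank (7+8)/2 = 7.5.
Dee has value 71 → rank 2.5.

2.5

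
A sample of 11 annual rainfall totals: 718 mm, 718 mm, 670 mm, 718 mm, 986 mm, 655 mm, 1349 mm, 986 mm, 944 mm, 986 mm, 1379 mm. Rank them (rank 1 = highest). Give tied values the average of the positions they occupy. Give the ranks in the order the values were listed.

8, 8, 10, 8, 4, 11, 2, 4, 6, 4, 1

Sorted (descending): 1379, 1349, 986, 986, 986, 944, 718, 718, 718, 670, 655
The 3 values of 986 occupy positions 3–5 → average rank 4.
The 3 values of 718 occupy positions 7–9 → average rank 8.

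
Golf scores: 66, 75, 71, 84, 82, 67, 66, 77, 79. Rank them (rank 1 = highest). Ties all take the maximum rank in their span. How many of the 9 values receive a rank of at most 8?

7

Sorted (descending): 84, 82, 79, 77, 75, 71, 67, 66, 66
The 2 values of 66 occupy positions 8–9 → each gets rank 9.
Ranks ≤ 8: {1, 2, 3, 4, 5, 6, 7} → 7 values.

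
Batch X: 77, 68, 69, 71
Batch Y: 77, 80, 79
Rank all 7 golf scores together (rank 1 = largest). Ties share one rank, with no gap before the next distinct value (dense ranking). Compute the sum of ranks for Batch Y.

6

Sorted (descending): 80, 79, 77, 77, 71, 69, 68
The 2 values of 77 share dense rank 3.
Remaining distinct values take the next consecutive integers.
Batch Y values → pooled ranks: 77→3, 80→1, 79→2
Rank sum = 3 + 1 + 2 = 6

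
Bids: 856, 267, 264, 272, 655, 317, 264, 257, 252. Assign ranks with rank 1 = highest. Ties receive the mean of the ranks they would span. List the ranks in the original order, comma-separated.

Sorted (descending): 856, 655, 317, 272, 267, 264, 264, 257, 252
The 2 values of 264 occupy positions 6–7 → average rank (6+7)/2 = 6.5.

1, 5, 6.5, 4, 2, 3, 6.5, 8, 9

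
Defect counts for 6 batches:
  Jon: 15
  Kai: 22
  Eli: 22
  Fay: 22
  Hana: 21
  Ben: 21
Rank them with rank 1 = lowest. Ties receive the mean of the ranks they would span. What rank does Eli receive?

5

Sorted (ascending): 15, 21, 21, 22, 22, 22
The 2 values of 21 occupy positions 2–3 → average rank (2+3)/2 = 2.5.
The 3 values of 22 occupy positions 4–6 → average rank 5.
Eli has value 22 → rank 5.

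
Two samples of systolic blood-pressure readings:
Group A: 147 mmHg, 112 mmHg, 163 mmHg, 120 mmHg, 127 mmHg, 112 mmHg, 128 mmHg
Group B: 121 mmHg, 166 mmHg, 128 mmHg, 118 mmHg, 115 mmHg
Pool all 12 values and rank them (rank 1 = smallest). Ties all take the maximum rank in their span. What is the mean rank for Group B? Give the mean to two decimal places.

6.80

Sorted (ascending): 112, 112, 115, 118, 120, 121, 127, 128, 128, 147, 163, 166
The 2 values of 112 occupy positions 1–2 → each gets rank 2.
The 2 values of 128 occupy positions 8–9 → each gets rank 9.
Group B values → pooled ranks: 121→6, 166→12, 128→9, 118→4, 115→3
Mean rank = (6 + 12 + 9 + 4 + 3) / 5 = 6.80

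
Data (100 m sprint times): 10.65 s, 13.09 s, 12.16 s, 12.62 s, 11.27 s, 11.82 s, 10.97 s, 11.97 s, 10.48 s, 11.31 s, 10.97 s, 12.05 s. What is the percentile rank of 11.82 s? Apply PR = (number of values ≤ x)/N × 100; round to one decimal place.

N = 12.
Strictly below 11.82: 6. Equal to 11.82: 1.
PR = 7/12 × 100 = 58.3

58.3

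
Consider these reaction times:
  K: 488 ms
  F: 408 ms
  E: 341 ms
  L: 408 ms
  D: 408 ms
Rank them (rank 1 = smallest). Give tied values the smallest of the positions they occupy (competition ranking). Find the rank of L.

2

Sorted (ascending): 341, 408, 408, 408, 488
The 3 values of 408 occupy positions 2–4 → each gets rank 2.
L has value 408 ms → rank 2.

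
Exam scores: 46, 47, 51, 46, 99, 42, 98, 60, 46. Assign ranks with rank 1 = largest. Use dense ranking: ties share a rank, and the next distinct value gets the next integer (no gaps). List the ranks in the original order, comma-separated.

Sorted (descending): 99, 98, 60, 51, 47, 46, 46, 46, 42
The 3 values of 46 share dense rank 6.
Remaining distinct values take the next consecutive integers.

6, 5, 4, 6, 1, 7, 2, 3, 6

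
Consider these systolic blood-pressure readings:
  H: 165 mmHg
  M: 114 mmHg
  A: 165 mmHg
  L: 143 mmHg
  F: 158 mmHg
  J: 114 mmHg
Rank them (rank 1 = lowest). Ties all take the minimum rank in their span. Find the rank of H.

5

Sorted (ascending): 114, 114, 143, 158, 165, 165
The 2 values of 114 occupy positions 1–2 → each gets rank 1.
The 2 values of 165 occupy positions 5–6 → each gets rank 5.
H has value 165 mmHg → rank 5.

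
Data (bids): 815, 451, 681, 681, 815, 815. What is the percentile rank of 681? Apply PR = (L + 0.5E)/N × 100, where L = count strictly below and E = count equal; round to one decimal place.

N = 6.
Strictly below 681: 1. Equal to 681: 2.
PR = (1 + 0.5·2)/6 × 100 = 33.3

33.3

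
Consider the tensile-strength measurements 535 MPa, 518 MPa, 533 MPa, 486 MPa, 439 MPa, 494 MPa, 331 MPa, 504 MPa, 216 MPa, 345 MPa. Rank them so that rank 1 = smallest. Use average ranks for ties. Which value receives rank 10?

535

Sorted (ascending): 216, 331, 345, 439, 486, 494, 504, 518, 533, 535
No ties — each value takes its position as its rank.
Rank 10 → value 535.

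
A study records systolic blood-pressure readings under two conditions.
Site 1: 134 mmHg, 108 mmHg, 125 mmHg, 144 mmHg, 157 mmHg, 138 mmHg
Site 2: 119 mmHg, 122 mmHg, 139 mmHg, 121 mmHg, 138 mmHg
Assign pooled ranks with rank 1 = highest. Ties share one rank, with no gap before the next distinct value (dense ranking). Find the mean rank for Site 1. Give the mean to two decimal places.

Sorted (descending): 157, 144, 139, 138, 138, 134, 125, 122, 121, 119, 108
The 2 values of 138 share dense rank 4.
Remaining distinct values take the next consecutive integers.
Site 1 values → pooled ranks: 134→5, 108→10, 125→6, 144→2, 157→1, 138→4
Mean rank = (5 + 10 + 6 + 2 + 1 + 4) / 6 = 4.67

4.67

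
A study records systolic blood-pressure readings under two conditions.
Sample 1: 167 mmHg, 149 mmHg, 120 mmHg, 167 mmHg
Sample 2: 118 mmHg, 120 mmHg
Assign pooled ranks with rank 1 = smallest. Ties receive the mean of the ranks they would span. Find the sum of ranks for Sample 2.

3.5

Sorted (ascending): 118, 120, 120, 149, 167, 167
The 2 values of 120 occupy positions 2–3 → average rank (2+3)/2 = 2.5.
The 2 values of 167 occupy positions 5–6 → average rank (5+6)/2 = 5.5.
Sample 2 values → pooled ranks: 118→1, 120→2.5
Rank sum = 1 + 2.5 = 3.5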